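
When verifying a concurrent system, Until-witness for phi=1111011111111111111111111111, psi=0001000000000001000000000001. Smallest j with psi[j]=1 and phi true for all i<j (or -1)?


(phi U psi) at 0: need smallest j with psi[j]=1 and phi[i]=1 for all i in [0,j).
Scan from step 0:
  step 0: phi=1, psi=0 -> continue
  step 1: phi=1, psi=0 -> continue
  step 2: phi=1, psi=0 -> continue
  step 3: psi=1 and phi held for [0,3) -> witness found
Witness step = 3

3


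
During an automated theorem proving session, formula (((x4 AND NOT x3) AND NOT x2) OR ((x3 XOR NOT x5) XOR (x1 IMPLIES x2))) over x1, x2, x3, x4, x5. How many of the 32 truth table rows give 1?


Formula: (((x4 AND NOT x3) AND NOT x2) OR ((x3 XOR NOT x5) XOR (x1 IMPLIES x2))) over 5 vars (32 rows)
Evaluate each row (x1, x2, x3, x4, x5 as bits, MSB first):
  row 0 [00000]: (((0 AND NOT 0) AND NOT 0) OR ((0 XOR NOT 0) XOR (0 IMPLIES 0))) -> 0
  row 1 [00001]: (((0 AND NOT 0) AND NOT 0) OR ((0 XOR NOT 1) XOR (0 IMPLIES 0))) -> 1
  row 2 [00010]: (((1 AND NOT 0) AND NOT 0) OR ((0 XOR NOT 0) XOR (0 IMPLIES 0))) -> 1
  row 3 [00011]: (((1 AND NOT 0) AND NOT 0) OR ((0 XOR NOT 1) XOR (0 IMPLIES 0))) -> 1
  row 4 [00100]: (((0 AND NOT 1) AND NOT 0) OR ((1 XOR NOT 0) XOR (0 IMPLIES 0))) -> 1
  row 5 [00101]: (((0 AND NOT 1) AND NOT 0) OR ((1 XOR NOT 1) XOR (0 IMPLIES 0))) -> 0
  row 6 [00110]: (((1 AND NOT 1) AND NOT 0) OR ((1 XOR NOT 0) XOR (0 IMPLIES 0))) -> 1
  row 7 [00111]: (((1 AND NOT 1) AND NOT 0) OR ((1 XOR NOT 1) XOR (0 IMPLIES 0))) -> 0
  row 8 [01000]: (((0 AND NOT 0) AND NOT 1) OR ((0 XOR NOT 0) XOR (0 IMPLIES 1))) -> 0
  row 9 [01001]: (((0 AND NOT 0) AND NOT 1) OR ((0 XOR NOT 1) XOR (0 IMPLIES 1))) -> 1
  row 10 [01010]: (((1 AND NOT 0) AND NOT 1) OR ((0 XOR NOT 0) XOR (0 IMPLIES 1))) -> 0
  row 11 [01011]: (((1 AND NOT 0) AND NOT 1) OR ((0 XOR NOT 1) XOR (0 IMPLIES 1))) -> 1
  row 12 [01100]: (((0 AND NOT 1) AND NOT 1) OR ((1 XOR NOT 0) XOR (0 IMPLIES 1))) -> 1
  row 13 [01101]: (((0 AND NOT 1) AND NOT 1) OR ((1 XOR NOT 1) XOR (0 IMPLIES 1))) -> 0
  row 14 [01110]: (((1 AND NOT 1) AND NOT 1) OR ((1 XOR NOT 0) XOR (0 IMPLIES 1))) -> 1
  row 15 [01111]: (((1 AND NOT 1) AND NOT 1) OR ((1 XOR NOT 1) XOR (0 IMPLIES 1))) -> 0
  row 16 [10000]: (((0 AND NOT 0) AND NOT 0) OR ((0 XOR NOT 0) XOR (1 IMPLIES 0))) -> 1
  row 17 [10001]: (((0 AND NOT 0) AND NOT 0) OR ((0 XOR NOT 1) XOR (1 IMPLIES 0))) -> 0
  row 18 [10010]: (((1 AND NOT 0) AND NOT 0) OR ((0 XOR NOT 0) XOR (1 IMPLIES 0))) -> 1
  row 19 [10011]: (((1 AND NOT 0) AND NOT 0) OR ((0 XOR NOT 1) XOR (1 IMPLIES 0))) -> 1
  row 20 [10100]: (((0 AND NOT 1) AND NOT 0) OR ((1 XOR NOT 0) XOR (1 IMPLIES 0))) -> 0
  row 21 [10101]: (((0 AND NOT 1) AND NOT 0) OR ((1 XOR NOT 1) XOR (1 IMPLIES 0))) -> 1
  row 22 [10110]: (((1 AND NOT 1) AND NOT 0) OR ((1 XOR NOT 0) XOR (1 IMPLIES 0))) -> 0
  row 23 [10111]: (((1 AND NOT 1) AND NOT 0) OR ((1 XOR NOT 1) XOR (1 IMPLIES 0))) -> 1
  row 24 [11000]: (((0 AND NOT 0) AND NOT 1) OR ((0 XOR NOT 0) XOR (1 IMPLIES 1))) -> 0
  row 25 [11001]: (((0 AND NOT 0) AND NOT 1) OR ((0 XOR NOT 1) XOR (1 IMPLIES 1))) -> 1
  row 26 [11010]: (((1 AND NOT 0) AND NOT 1) OR ((0 XOR NOT 0) XOR (1 IMPLIES 1))) -> 0
  row 27 [11011]: (((1 AND NOT 0) AND NOT 1) OR ((0 XOR NOT 1) XOR (1 IMPLIES 1))) -> 1
  row 28 [11100]: (((0 AND NOT 1) AND NOT 1) OR ((1 XOR NOT 0) XOR (1 IMPLIES 1))) -> 1
  row 29 [11101]: (((0 AND NOT 1) AND NOT 1) OR ((1 XOR NOT 1) XOR (1 IMPLIES 1))) -> 0
  row 30 [11110]: (((1 AND NOT 1) AND NOT 1) OR ((1 XOR NOT 0) XOR (1 IMPLIES 1))) -> 1
  row 31 [11111]: (((1 AND NOT 1) AND NOT 1) OR ((1 XOR NOT 1) XOR (1 IMPLIES 1))) -> 0
Full result column, 8 rows per line (x1,x2 fixed per line; x3,x4,x5 runs 000..111 left to right):
  rows 0-7 [x1,x2=00]: 01111010  (ones: 5)
  rows 8-15 [x1,x2=01]: 01011010  (ones: 4)
  rows 16-23 [x1,x2=10]: 10110101  (ones: 5)
  rows 24-31 [x1,x2=11]: 01011010  (ones: 4)
Count of 1-rows = 5+4+5+4 = 18

18


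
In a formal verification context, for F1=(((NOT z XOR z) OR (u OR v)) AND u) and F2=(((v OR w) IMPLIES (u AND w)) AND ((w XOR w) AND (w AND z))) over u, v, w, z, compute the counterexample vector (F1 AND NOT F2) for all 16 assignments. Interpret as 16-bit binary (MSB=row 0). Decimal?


F1 = (((NOT z XOR z) OR (u OR v)) AND u)
F2 = (((v OR w) IMPLIES (u AND w)) AND ((w XOR w) AND (w AND z)))
Counterexample to F1=>F2 is where F1=1 and F2=0.
Evaluate each row (bits = u,v,w,z, MSB first):
  row 0 [0000]: F1=0 F2=0 -> F1&~F2 -> 0
  row 1 [0001]: F1=0 F2=0 -> F1&~F2 -> 0
  row 2 [0010]: F1=0 F2=0 -> F1&~F2 -> 0
  row 3 [0011]: F1=0 F2=0 -> F1&~F2 -> 0
  row 4 [0100]: F1=0 F2=0 -> F1&~F2 -> 0
  row 5 [0101]: F1=0 F2=0 -> F1&~F2 -> 0
  row 6 [0110]: F1=0 F2=0 -> F1&~F2 -> 0
  row 7 [0111]: F1=0 F2=0 -> F1&~F2 -> 0
  row 8 [1000]: F1=1 F2=0 -> F1&~F2 -> 1
  row 9 [1001]: F1=1 F2=0 -> F1&~F2 -> 1
  row 10 [1010]: F1=1 F2=0 -> F1&~F2 -> 1
  row 11 [1011]: F1=1 F2=0 -> F1&~F2 -> 1
  row 12 [1100]: F1=1 F2=0 -> F1&~F2 -> 1
  row 13 [1101]: F1=1 F2=0 -> F1&~F2 -> 1
  row 14 [1110]: F1=1 F2=0 -> F1&~F2 -> 1
  row 15 [1111]: F1=1 F2=0 -> F1&~F2 -> 1
Full result column, 4 rows per line (u,v fixed per line; w,z runs 00..11 left to right):
  rows 0-3 [u,v=00]: 0000  = hex 0
  rows 4-7 [u,v=01]: 0000  = hex 0
  rows 8-11 [u,v=10]: 1111  = hex F
  rows 12-15 [u,v=11]: 1111  = hex F
Counterexample vector (row 0 .. row 15) = 0000000011111111
Output column grouped in 4s = 0000 0000 1111 1111 = 0x00FF
Convert to decimal digit by digit (value = value*16 + digit):
  0 -> 0
  0*16 + 0 = 0
  0*16 + 15 (F) = 15
  15*16 + 15 (F) = 255
Decimal = 255

255


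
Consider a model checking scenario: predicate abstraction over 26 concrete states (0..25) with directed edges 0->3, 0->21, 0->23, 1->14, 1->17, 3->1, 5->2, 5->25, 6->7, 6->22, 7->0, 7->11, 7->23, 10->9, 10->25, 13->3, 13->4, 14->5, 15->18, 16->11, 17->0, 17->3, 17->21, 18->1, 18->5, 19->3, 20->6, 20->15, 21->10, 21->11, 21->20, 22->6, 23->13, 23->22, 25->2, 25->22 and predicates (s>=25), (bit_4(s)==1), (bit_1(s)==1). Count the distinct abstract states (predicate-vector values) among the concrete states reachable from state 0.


BFS from 0:
Concrete reachable: {0, 1, 2, 3, 4, 5, 6, 7, 9, 10, 11, 13, 14, 15, 17, 18, 20, 21, 22, 23, 25}
Abstract via predicates (s>=25), (bit_4(s)==1), (bit_1(s)==1):
  (0,0,0) <- {0, 1, 4, 5, 9, 13}
  (0,0,1) <- {2, 3, 6, 7, 10, 11, 14, 15}
  (0,1,0) <- {17, 20, 21}
  (0,1,1) <- {18, 22, 23}
  (1,1,0) <- {25}
Distinct abstract states = 5

5


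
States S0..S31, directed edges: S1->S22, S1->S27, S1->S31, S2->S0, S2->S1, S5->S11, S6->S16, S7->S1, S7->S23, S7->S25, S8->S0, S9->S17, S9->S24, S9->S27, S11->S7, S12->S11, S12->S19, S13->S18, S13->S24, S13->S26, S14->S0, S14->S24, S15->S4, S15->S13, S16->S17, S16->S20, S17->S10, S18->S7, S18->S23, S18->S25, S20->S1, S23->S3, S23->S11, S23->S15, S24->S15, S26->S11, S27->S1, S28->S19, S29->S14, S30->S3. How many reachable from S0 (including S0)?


BFS from S0:
  layer 0: {S0}
Reachable set: {S0}
Count = 1

1


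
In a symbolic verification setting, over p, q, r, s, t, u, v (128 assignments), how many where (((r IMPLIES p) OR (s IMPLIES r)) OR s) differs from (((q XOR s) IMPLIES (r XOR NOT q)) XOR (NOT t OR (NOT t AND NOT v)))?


F1 = (((r IMPLIES p) OR (s IMPLIES r)) OR s)
F2 = (((q XOR s) IMPLIES (r XOR NOT q)) XOR (NOT t OR (NOT t AND NOT v)))
Evaluate both on each of 128 rows (bits = p,q,r,s,t,u,v):
  row 0 [0000000]: F1=1 F2=0 (differ) -> 1
  row 1 [0000001]: F1=1 F2=0 (differ) -> 1
  row 2 [0000010]: F1=1 F2=0 (differ) -> 1
  row 3 [0000011]: F1=1 F2=0 (differ) -> 1
  row 4 [0000100]: F1=1 F2=1 -> 0
  (every remaining row is evaluated the same way; all 128 results are listed next)
Full result column, 8 rows per line (p,q,r,s fixed per line; t,u,v runs 000..111 left to right):
  rows 0-7 [p,q,r,s=0000]: 11110000  (ones: 4)
  rows 8-15 [p,q,r,s=0001]: 11110000  (ones: 4)
  rows 16-23 [p,q,r,s=0010]: 11110000  (ones: 4)
  rows 24-31 [p,q,r,s=0011]: 00001111  (ones: 4)
  rows 32-39 [p,q,r,s=0100]: 00001111  (ones: 4)
  rows 40-47 [p,q,r,s=0101]: 11110000  (ones: 4)
  rows 48-55 [p,q,r,s=0110]: 11110000  (ones: 4)
  rows 56-63 [p,q,r,s=0111]: 11110000  (ones: 4)
  rows 64-71 [p,q,r,s=1000]: 11110000  (ones: 4)
  rows 72-79 [p,q,r,s=1001]: 11110000  (ones: 4)
  rows 80-87 [p,q,r,s=1010]: 11110000  (ones: 4)
  rows 88-95 [p,q,r,s=1011]: 00001111  (ones: 4)
  rows 96-103 [p,q,r,s=1100]: 00001111  (ones: 4)
  rows 104-111 [p,q,r,s=1101]: 11110000  (ones: 4)
  rows 112-119 [p,q,r,s=1110]: 11110000  (ones: 4)
  rows 120-127 [p,q,r,s=1111]: 11110000  (ones: 4)
Disagreements = 4+4+4+4+4+4+4+4+4+4+4+4+4+4+4+4 = 64

64


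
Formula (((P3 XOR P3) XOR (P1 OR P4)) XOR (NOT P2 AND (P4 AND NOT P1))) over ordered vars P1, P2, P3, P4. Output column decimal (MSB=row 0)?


Formula: (((P3 XOR P3) XOR (P1 OR P4)) XOR (NOT P2 AND (P4 AND NOT P1))) over P1, P2, P3, P4 (16 rows)
Evaluate each row (bits = P1,P2,P3,P4, MSB first):
  row 0 [0000]: (((0 XOR 0) XOR (0 OR 0)) XOR (NOT 0 AND (0 AND NOT 0))) -> 0
  row 1 [0001]: (((0 XOR 0) XOR (0 OR 1)) XOR (NOT 0 AND (1 AND NOT 0))) -> 0
  row 2 [0010]: (((1 XOR 1) XOR (0 OR 0)) XOR (NOT 0 AND (0 AND NOT 0))) -> 0
  row 3 [0011]: (((1 XOR 1) XOR (0 OR 1)) XOR (NOT 0 AND (1 AND NOT 0))) -> 0
  row 4 [0100]: (((0 XOR 0) XOR (0 OR 0)) XOR (NOT 1 AND (0 AND NOT 0))) -> 0
  row 5 [0101]: (((0 XOR 0) XOR (0 OR 1)) XOR (NOT 1 AND (1 AND NOT 0))) -> 1
  row 6 [0110]: (((1 XOR 1) XOR (0 OR 0)) XOR (NOT 1 AND (0 AND NOT 0))) -> 0
  row 7 [0111]: (((1 XOR 1) XOR (0 OR 1)) XOR (NOT 1 AND (1 AND NOT 0))) -> 1
  row 8 [1000]: (((0 XOR 0) XOR (1 OR 0)) XOR (NOT 0 AND (0 AND NOT 1))) -> 1
  row 9 [1001]: (((0 XOR 0) XOR (1 OR 1)) XOR (NOT 0 AND (1 AND NOT 1))) -> 1
  row 10 [1010]: (((1 XOR 1) XOR (1 OR 0)) XOR (NOT 0 AND (0 AND NOT 1))) -> 1
  row 11 [1011]: (((1 XOR 1) XOR (1 OR 1)) XOR (NOT 0 AND (1 AND NOT 1))) -> 1
  row 12 [1100]: (((0 XOR 0) XOR (1 OR 0)) XOR (NOT 1 AND (0 AND NOT 1))) -> 1
  row 13 [1101]: (((0 XOR 0) XOR (1 OR 1)) XOR (NOT 1 AND (1 AND NOT 1))) -> 1
  row 14 [1110]: (((1 XOR 1) XOR (1 OR 0)) XOR (NOT 1 AND (0 AND NOT 1))) -> 1
  row 15 [1111]: (((1 XOR 1) XOR (1 OR 1)) XOR (NOT 1 AND (1 AND NOT 1))) -> 1
Full result column, 4 rows per line (P1,P2 fixed per line; P3,P4 runs 00..11 left to right):
  rows 0-3 [P1,P2=00]: 0000  = hex 0
  rows 4-7 [P1,P2=01]: 0101  = hex 5
  rows 8-11 [P1,P2=10]: 1111  = hex F
  rows 12-15 [P1,P2=11]: 1111  = hex F
Output column (row 0 .. row 15) = 0000010111111111
Output column grouped in 4s = 0000 0101 1111 1111 = 0x05FF
Convert to decimal digit by digit (value = value*16 + digit):
  0 -> 0
  0*16 + 5 = 5
  5*16 + 15 (F) = 95
  95*16 + 15 (F) = 1535
Decimal = 1535

1535


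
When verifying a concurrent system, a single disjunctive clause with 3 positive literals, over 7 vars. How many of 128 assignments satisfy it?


Step 1: Total=2^7=128
Step 2: Unsat when all 3 false: 2^4=16
Step 3: Sat=128-16=112

112


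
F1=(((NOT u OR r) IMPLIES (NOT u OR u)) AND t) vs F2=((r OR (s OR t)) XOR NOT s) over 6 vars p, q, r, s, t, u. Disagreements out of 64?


F1 = (((NOT u OR r) IMPLIES (NOT u OR u)) AND t)
F2 = ((r OR (s OR t)) XOR NOT s)
Evaluate both on each of 64 rows (bits = p,q,r,s,t,u):
  row 0 [000000]: F1=0 F2=1 (differ) -> 1
  row 1 [000001]: F1=0 F2=1 (differ) -> 1
  row 2 [000010]: F1=1 F2=0 (differ) -> 1
  row 3 [000011]: F1=1 F2=0 (differ) -> 1
  row 4 [000100]: F1=0 F2=1 (differ) -> 1
  (every remaining row is evaluated the same way; all 64 results are listed next)
Full result column, 8 rows per line (p,q,r fixed per line; s,t,u runs 000..111 left to right):
  rows 0-7 [p,q,r=000]: 11111100  (ones: 6)
  rows 8-15 [p,q,r=001]: 00111100  (ones: 4)
  rows 16-23 [p,q,r=010]: 11111100  (ones: 6)
  rows 24-31 [p,q,r=011]: 00111100  (ones: 4)
  rows 32-39 [p,q,r=100]: 11111100  (ones: 6)
  rows 40-47 [p,q,r=101]: 00111100  (ones: 4)
  rows 48-55 [p,q,r=110]: 11111100  (ones: 6)
  rows 56-63 [p,q,r=111]: 00111100  (ones: 4)
Disagreements = 6+4+6+4+6+4+6+4 = 40

40


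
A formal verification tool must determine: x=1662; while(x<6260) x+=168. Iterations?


Step 1: x goes from 1662 toward 6260 by 168; the body runs while x<6260, so iterations = ceil((bound-start)/step)
Step 2: Distance=4598
Step 3: ceil(4598/168)=28

28


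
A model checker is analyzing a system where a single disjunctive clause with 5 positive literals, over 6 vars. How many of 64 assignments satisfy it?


Step 1: Total=2^6=64
Step 2: Unsat when all 5 false: 2^1=2
Step 3: Sat=64-2=62

62


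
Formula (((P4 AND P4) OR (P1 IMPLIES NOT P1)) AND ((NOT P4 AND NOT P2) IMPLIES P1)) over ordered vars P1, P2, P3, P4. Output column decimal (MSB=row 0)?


Formula: (((P4 AND P4) OR (P1 IMPLIES NOT P1)) AND ((NOT P4 AND NOT P2) IMPLIES P1)) over P1, P2, P3, P4 (16 rows)
Evaluate each row (bits = P1,P2,P3,P4, MSB first):
  row 0 [0000]: (((0 AND 0) OR (0 IMPLIES NOT 0)) AND ((NOT 0 AND NOT 0) IMPLIES 0)) -> 0
  row 1 [0001]: (((1 AND 1) OR (0 IMPLIES NOT 0)) AND ((NOT 1 AND NOT 0) IMPLIES 0)) -> 1
  row 2 [0010]: (((0 AND 0) OR (0 IMPLIES NOT 0)) AND ((NOT 0 AND NOT 0) IMPLIES 0)) -> 0
  row 3 [0011]: (((1 AND 1) OR (0 IMPLIES NOT 0)) AND ((NOT 1 AND NOT 0) IMPLIES 0)) -> 1
  row 4 [0100]: (((0 AND 0) OR (0 IMPLIES NOT 0)) AND ((NOT 0 AND NOT 1) IMPLIES 0)) -> 1
  row 5 [0101]: (((1 AND 1) OR (0 IMPLIES NOT 0)) AND ((NOT 1 AND NOT 1) IMPLIES 0)) -> 1
  row 6 [0110]: (((0 AND 0) OR (0 IMPLIES NOT 0)) AND ((NOT 0 AND NOT 1) IMPLIES 0)) -> 1
  row 7 [0111]: (((1 AND 1) OR (0 IMPLIES NOT 0)) AND ((NOT 1 AND NOT 1) IMPLIES 0)) -> 1
  row 8 [1000]: (((0 AND 0) OR (1 IMPLIES NOT 1)) AND ((NOT 0 AND NOT 0) IMPLIES 1)) -> 0
  row 9 [1001]: (((1 AND 1) OR (1 IMPLIES NOT 1)) AND ((NOT 1 AND NOT 0) IMPLIES 1)) -> 1
  row 10 [1010]: (((0 AND 0) OR (1 IMPLIES NOT 1)) AND ((NOT 0 AND NOT 0) IMPLIES 1)) -> 0
  row 11 [1011]: (((1 AND 1) OR (1 IMPLIES NOT 1)) AND ((NOT 1 AND NOT 0) IMPLIES 1)) -> 1
  row 12 [1100]: (((0 AND 0) OR (1 IMPLIES NOT 1)) AND ((NOT 0 AND NOT 1) IMPLIES 1)) -> 0
  row 13 [1101]: (((1 AND 1) OR (1 IMPLIES NOT 1)) AND ((NOT 1 AND NOT 1) IMPLIES 1)) -> 1
  row 14 [1110]: (((0 AND 0) OR (1 IMPLIES NOT 1)) AND ((NOT 0 AND NOT 1) IMPLIES 1)) -> 0
  row 15 [1111]: (((1 AND 1) OR (1 IMPLIES NOT 1)) AND ((NOT 1 AND NOT 1) IMPLIES 1)) -> 1
Full result column, 4 rows per line (P1,P2 fixed per line; P3,P4 runs 00..11 left to right):
  rows 0-3 [P1,P2=00]: 0101  = hex 5
  rows 4-7 [P1,P2=01]: 1111  = hex F
  rows 8-11 [P1,P2=10]: 0101  = hex 5
  rows 12-15 [P1,P2=11]: 0101  = hex 5
Output column (row 0 .. row 15) = 0101111101010101
Output column grouped in 4s = 0101 1111 0101 0101 = 0x5F55
Convert to decimal digit by digit (value = value*16 + digit):
  5 -> 5
  5*16 + 15 (F) = 95
  95*16 + 5 = 1525
  1525*16 + 5 = 24405
Decimal = 24405

24405


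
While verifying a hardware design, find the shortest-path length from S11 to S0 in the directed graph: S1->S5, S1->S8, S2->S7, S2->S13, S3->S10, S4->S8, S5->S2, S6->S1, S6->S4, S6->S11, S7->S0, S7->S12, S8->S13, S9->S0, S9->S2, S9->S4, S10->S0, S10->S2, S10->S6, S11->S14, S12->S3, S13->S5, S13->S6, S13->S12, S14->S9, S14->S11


BFS layer-by-layer from S11:
  dist 0: {S11}
  dist 1: {S14}
  dist 2: {S9}
  dist 3: {S0, S2, S4}
  -> S0 reached at distance 3
Shortest path length = 3

3


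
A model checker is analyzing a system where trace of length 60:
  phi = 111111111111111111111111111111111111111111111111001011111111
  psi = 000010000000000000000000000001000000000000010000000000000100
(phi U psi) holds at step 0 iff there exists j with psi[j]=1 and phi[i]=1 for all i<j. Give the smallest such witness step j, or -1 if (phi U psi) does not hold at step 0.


(phi U psi) at 0: need smallest j with psi[j]=1 and phi[i]=1 for all i in [0,j).
Scan from step 0:
  step 0: phi=1, psi=0 -> continue
  step 1: phi=1, psi=0 -> continue
  step 2: phi=1, psi=0 -> continue
  step 3: phi=1, psi=0 -> continue
  step 4: psi=1 and phi held for [0,4) -> witness found
Witness step = 4

4


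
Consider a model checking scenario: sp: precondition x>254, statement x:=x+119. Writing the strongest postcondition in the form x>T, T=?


Formula: sp(P, x:=E) = exists old_x. (x = E[old_x/x]) AND P[old_x/x] (old_x is the value of x before the assignment; eliminate old_x by solving x = E[old_x/x] for old_x)
Step 1: Precondition P: x>254, i.e. old_x > 254
Step 2: Assignment gives x = old_x + 119, so old_x = x - 119
Step 3: Substitute into P: x - 119 > 254
Step 4: Simplify: x > 254+119 = 373

373


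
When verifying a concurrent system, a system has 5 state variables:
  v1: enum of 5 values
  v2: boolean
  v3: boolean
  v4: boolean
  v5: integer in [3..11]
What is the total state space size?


State space = product of domain sizes of all variables.
Domain sizes:
  v1 (enum of 5 values): 5
  v2 (boolean): 2
  v3 (boolean): 2
  v4 (boolean): 2
  v5 (integer in [3..11]): 9
Product = 5 * 2 * 2 * 2 * 9 = 360

360


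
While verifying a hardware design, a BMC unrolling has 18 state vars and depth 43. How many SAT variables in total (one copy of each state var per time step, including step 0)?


BMC unrolls to depth k, creating one copy of each state var for steps 0..k.
Step count = 43 + 1 = 44 (steps 0 through 43)
Vars per step = 18
Total = 18 * 44 = 792

792


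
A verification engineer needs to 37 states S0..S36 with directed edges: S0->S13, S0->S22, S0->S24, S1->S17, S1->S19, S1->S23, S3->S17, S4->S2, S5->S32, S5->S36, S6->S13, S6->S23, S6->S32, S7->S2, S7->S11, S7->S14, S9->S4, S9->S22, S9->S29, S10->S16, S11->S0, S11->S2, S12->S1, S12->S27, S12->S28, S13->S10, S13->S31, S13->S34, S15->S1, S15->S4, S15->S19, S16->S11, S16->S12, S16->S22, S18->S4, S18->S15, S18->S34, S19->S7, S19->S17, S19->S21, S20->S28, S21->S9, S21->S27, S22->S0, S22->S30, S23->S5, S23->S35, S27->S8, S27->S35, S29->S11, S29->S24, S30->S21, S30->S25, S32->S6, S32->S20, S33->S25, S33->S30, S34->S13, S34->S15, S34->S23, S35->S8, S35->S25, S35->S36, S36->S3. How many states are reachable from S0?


BFS from S0:
  layer 0: {S0}
  layer 1: {S13, S22, S24}
  layer 2: {S10, S30, S31, S34}
  layer 3: {S15, S16, S21, S23, S25}
  layer 4: {S1, S4, S5, S9, S11, S12, S19, S27, S35}
  layer 5: {S2, S7, S8, S17, S28, S29, S32, S36}
  layer 6: {S3, S6, S14, S20}
Reachable set: {S0, S1, S2, S3, S4, S5, S6, S7, S8, S9, S10, S11, S12, S13, S14, S15, S16, S17, S19, S20, S21, S22, S23, S24, S25, S27, S28, S29, S30, S31, S32, S34, S35, S36}
Count = 34

34


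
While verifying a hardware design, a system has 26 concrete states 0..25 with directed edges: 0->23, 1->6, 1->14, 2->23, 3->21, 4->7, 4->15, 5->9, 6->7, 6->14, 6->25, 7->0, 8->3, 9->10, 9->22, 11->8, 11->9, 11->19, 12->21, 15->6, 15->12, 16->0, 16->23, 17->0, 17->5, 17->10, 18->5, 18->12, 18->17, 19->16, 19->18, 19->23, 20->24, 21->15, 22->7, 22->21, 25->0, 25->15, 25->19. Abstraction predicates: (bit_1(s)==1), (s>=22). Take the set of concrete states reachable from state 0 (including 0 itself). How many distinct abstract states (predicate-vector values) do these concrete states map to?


BFS from 0:
Concrete reachable: {0, 23}
Abstract via predicates (bit_1(s)==1), (s>=22):
  (0,0) <- {0}
  (1,1) <- {23}
Distinct abstract states = 2

2


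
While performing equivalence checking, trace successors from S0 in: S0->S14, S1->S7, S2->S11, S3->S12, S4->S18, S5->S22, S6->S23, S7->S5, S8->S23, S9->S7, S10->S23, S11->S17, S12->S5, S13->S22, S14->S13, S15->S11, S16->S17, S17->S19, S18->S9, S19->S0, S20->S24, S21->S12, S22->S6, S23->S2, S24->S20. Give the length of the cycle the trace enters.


Trace from S0 until a state repeats:
  S0 -> S14 -> S13 -> S22 -> S6 -> S23 -> S2 -> S11 -> S17 -> S19 -> S0
S0 first seen at step 0, revisited at step 10.
Cycle length = 10 - 0 = 10

10


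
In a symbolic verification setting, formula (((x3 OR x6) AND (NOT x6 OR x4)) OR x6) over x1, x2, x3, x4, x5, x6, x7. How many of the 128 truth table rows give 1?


Formula: (((x3 OR x6) AND (NOT x6 OR x4)) OR x6) over 7 vars (128 rows)
Evaluate each row (x1, x2, x3, x4, x5, x6, x7 as bits, MSB first):
  row 0 [0000000]: (((0 OR 0) AND (NOT 0 OR 0)) OR 0) -> 0
  row 1 [0000001]: (((0 OR 0) AND (NOT 0 OR 0)) OR 0) -> 0
  row 2 [0000010]: (((0 OR 1) AND (NOT 1 OR 0)) OR 1) -> 1
  row 3 [0000011]: (((0 OR 1) AND (NOT 1 OR 0)) OR 1) -> 1
  row 4 [0000100]: (((0 OR 0) AND (NOT 0 OR 0)) OR 0) -> 0
  (every remaining row is evaluated the same way; all 128 results are listed next)
Full result column, 8 rows per line (x1,x2,x3,x4 fixed per line; x5,x6,x7 runs 000..111 left to right):
  rows 0-7 [x1,x2,x3,x4=0000]: 00110011  (ones: 4)
  rows 8-15 [x1,x2,x3,x4=0001]: 00110011  (ones: 4)
  rows 16-23 [x1,x2,x3,x4=0010]: 11111111  (ones: 8)
  rows 24-31 [x1,x2,x3,x4=0011]: 11111111  (ones: 8)
  rows 32-39 [x1,x2,x3,x4=0100]: 00110011  (ones: 4)
  rows 40-47 [x1,x2,x3,x4=0101]: 00110011  (ones: 4)
  rows 48-55 [x1,x2,x3,x4=0110]: 11111111  (ones: 8)
  rows 56-63 [x1,x2,x3,x4=0111]: 11111111  (ones: 8)
  rows 64-71 [x1,x2,x3,x4=1000]: 00110011  (ones: 4)
  rows 72-79 [x1,x2,x3,x4=1001]: 00110011  (ones: 4)
  rows 80-87 [x1,x2,x3,x4=1010]: 11111111  (ones: 8)
  rows 88-95 [x1,x2,x3,x4=1011]: 11111111  (ones: 8)
  rows 96-103 [x1,x2,x3,x4=1100]: 00110011  (ones: 4)
  rows 104-111 [x1,x2,x3,x4=1101]: 00110011  (ones: 4)
  rows 112-119 [x1,x2,x3,x4=1110]: 11111111  (ones: 8)
  rows 120-127 [x1,x2,x3,x4=1111]: 11111111  (ones: 8)
Count of 1-rows = 4+4+8+8+4+4+8+8+4+4+8+8+4+4+8+8 = 96

96


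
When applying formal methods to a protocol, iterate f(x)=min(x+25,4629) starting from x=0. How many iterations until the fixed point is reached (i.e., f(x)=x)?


Step 1: x=0, cap=4629, increment=25
Step 2: x grows by 25 each step until capped at 4629; fixed point is x=4629
Step 3: iterations = ceil(4629/25) = 186

186


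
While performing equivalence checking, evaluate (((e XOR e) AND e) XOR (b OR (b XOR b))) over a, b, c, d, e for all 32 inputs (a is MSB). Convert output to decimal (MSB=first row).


Formula: (((e XOR e) AND e) XOR (b OR (b XOR b))) over a, b, c, d, e (32 rows)
Evaluate each row (bits = a,b,c,d,e, MSB first):
  row 0 [00000]: (((0 XOR 0) AND 0) XOR (0 OR (0 XOR 0))) -> 0
  row 1 [00001]: (((1 XOR 1) AND 1) XOR (0 OR (0 XOR 0))) -> 0
  row 2 [00010]: (((0 XOR 0) AND 0) XOR (0 OR (0 XOR 0))) -> 0
  row 3 [00011]: (((1 XOR 1) AND 1) XOR (0 OR (0 XOR 0))) -> 0
  row 4 [00100]: (((0 XOR 0) AND 0) XOR (0 OR (0 XOR 0))) -> 0
  row 5 [00101]: (((1 XOR 1) AND 1) XOR (0 OR (0 XOR 0))) -> 0
  row 6 [00110]: (((0 XOR 0) AND 0) XOR (0 OR (0 XOR 0))) -> 0
  row 7 [00111]: (((1 XOR 1) AND 1) XOR (0 OR (0 XOR 0))) -> 0
  row 8 [01000]: (((0 XOR 0) AND 0) XOR (1 OR (1 XOR 1))) -> 1
  row 9 [01001]: (((1 XOR 1) AND 1) XOR (1 OR (1 XOR 1))) -> 1
  row 10 [01010]: (((0 XOR 0) AND 0) XOR (1 OR (1 XOR 1))) -> 1
  row 11 [01011]: (((1 XOR 1) AND 1) XOR (1 OR (1 XOR 1))) -> 1
  row 12 [01100]: (((0 XOR 0) AND 0) XOR (1 OR (1 XOR 1))) -> 1
  row 13 [01101]: (((1 XOR 1) AND 1) XOR (1 OR (1 XOR 1))) -> 1
  row 14 [01110]: (((0 XOR 0) AND 0) XOR (1 OR (1 XOR 1))) -> 1
  row 15 [01111]: (((1 XOR 1) AND 1) XOR (1 OR (1 XOR 1))) -> 1
  row 16 [10000]: (((0 XOR 0) AND 0) XOR (0 OR (0 XOR 0))) -> 0
  row 17 [10001]: (((1 XOR 1) AND 1) XOR (0 OR (0 XOR 0))) -> 0
  row 18 [10010]: (((0 XOR 0) AND 0) XOR (0 OR (0 XOR 0))) -> 0
  row 19 [10011]: (((1 XOR 1) AND 1) XOR (0 OR (0 XOR 0))) -> 0
  row 20 [10100]: (((0 XOR 0) AND 0) XOR (0 OR (0 XOR 0))) -> 0
  row 21 [10101]: (((1 XOR 1) AND 1) XOR (0 OR (0 XOR 0))) -> 0
  row 22 [10110]: (((0 XOR 0) AND 0) XOR (0 OR (0 XOR 0))) -> 0
  row 23 [10111]: (((1 XOR 1) AND 1) XOR (0 OR (0 XOR 0))) -> 0
  row 24 [11000]: (((0 XOR 0) AND 0) XOR (1 OR (1 XOR 1))) -> 1
  row 25 [11001]: (((1 XOR 1) AND 1) XOR (1 OR (1 XOR 1))) -> 1
  row 26 [11010]: (((0 XOR 0) AND 0) XOR (1 OR (1 XOR 1))) -> 1
  row 27 [11011]: (((1 XOR 1) AND 1) XOR (1 OR (1 XOR 1))) -> 1
  row 28 [11100]: (((0 XOR 0) AND 0) XOR (1 OR (1 XOR 1))) -> 1
  row 29 [11101]: (((1 XOR 1) AND 1) XOR (1 OR (1 XOR 1))) -> 1
  row 30 [11110]: (((0 XOR 0) AND 0) XOR (1 OR (1 XOR 1))) -> 1
  row 31 [11111]: (((1 XOR 1) AND 1) XOR (1 OR (1 XOR 1))) -> 1
Full result column, 4 rows per line (a,b,c fixed per line; d,e runs 00..11 left to right):
  rows 0-3 [a,b,c=000]: 0000  = hex 0
  rows 4-7 [a,b,c=001]: 0000  = hex 0
  rows 8-11 [a,b,c=010]: 1111  = hex F
  rows 12-15 [a,b,c=011]: 1111  = hex F
  rows 16-19 [a,b,c=100]: 0000  = hex 0
  rows 20-23 [a,b,c=101]: 0000  = hex 0
  rows 24-27 [a,b,c=110]: 1111  = hex F
  rows 28-31 [a,b,c=111]: 1111  = hex F
Output column (row 0 .. row 31) = 00000000111111110000000011111111
Output column grouped in 4s = 0000 0000 1111 1111 0000 0000 1111 1111 = 0x00FF00FF
Convert to decimal digit by digit (value = value*16 + digit):
  0 -> 0
  0*16 + 0 = 0
  0*16 + 15 (F) = 15
  15*16 + 15 (F) = 255
  255*16 + 0 = 4080
  4080*16 + 0 = 65280
  65280*16 + 15 (F) = 1044495
  1044495*16 + 15 (F) = 16711935
Decimal = 16711935

16711935


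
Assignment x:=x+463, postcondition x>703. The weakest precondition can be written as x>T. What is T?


Formula: wp(x:=E, P) = P[E/x] (substitute E for x in postcondition)
Step 1: Postcondition: x>703
Step 2: Substitute x+463 for x: x+463>703
Step 3: Solve for x: x > 703-463 = 240

240


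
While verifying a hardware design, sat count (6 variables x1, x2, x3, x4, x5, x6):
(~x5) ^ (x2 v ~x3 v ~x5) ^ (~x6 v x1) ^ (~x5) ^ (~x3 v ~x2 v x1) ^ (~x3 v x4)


CNF with 6 clauses over 6 vars (64 assignments).
An assignment satisfies CNF iff every clause has >=1 true literal.
Check each row (bits = x1,x2,x3,x4,x5,x6; clause T/F shown):
  row 0 [000000]: clauses=TTTTTT -> 1
  row 1 [000001]: clauses=TTFTTT -> 0
  row 2 [000010]: clauses=FTTFTT -> 0
  row 3 [000011]: clauses=FTFFTT -> 0
  row 4 [000100]: clauses=TTTTTT -> 1
  (every remaining row is evaluated the same way; all 64 results are listed next)
Full result column, 8 rows per line (x1,x2,x3 fixed per line; x4,x5,x6 runs 000..111 left to right):
  rows 0-7 [x1,x2,x3=000]: 10001000  (ones: 2)
  rows 8-15 [x1,x2,x3=001]: 00001000  (ones: 1)
  rows 16-23 [x1,x2,x3=010]: 10001000  (ones: 2)
  rows 24-31 [x1,x2,x3=011]: 00000000  (ones: 0)
  rows 32-39 [x1,x2,x3=100]: 11001100  (ones: 4)
  rows 40-47 [x1,x2,x3=101]: 00001100  (ones: 2)
  rows 48-55 [x1,x2,x3=110]: 11001100  (ones: 4)
  rows 56-63 [x1,x2,x3=111]: 00001100  (ones: 2)
Satisfying assignments = 2+1+2+0+4+2+4+2 = 17

17


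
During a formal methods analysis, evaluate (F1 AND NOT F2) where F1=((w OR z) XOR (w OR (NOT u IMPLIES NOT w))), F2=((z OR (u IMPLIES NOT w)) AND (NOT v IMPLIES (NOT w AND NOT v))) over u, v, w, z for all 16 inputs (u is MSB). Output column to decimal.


F1 = ((w OR z) XOR (w OR (NOT u IMPLIES NOT w)))
F2 = ((z OR (u IMPLIES NOT w)) AND (NOT v IMPLIES (NOT w AND NOT v)))
Counterexample to F1=>F2 is where F1=1 and F2=0.
Evaluate each row (bits = u,v,w,z, MSB first):
  row 0 [0000]: F1=1 F2=1 -> F1&~F2 -> 0
  row 1 [0001]: F1=0 F2=1 -> F1&~F2 -> 0
  row 2 [0010]: F1=0 F2=0 -> F1&~F2 -> 0
  row 3 [0011]: F1=0 F2=0 -> F1&~F2 -> 0
  row 4 [0100]: F1=1 F2=1 -> F1&~F2 -> 0
  row 5 [0101]: F1=0 F2=1 -> F1&~F2 -> 0
  row 6 [0110]: F1=0 F2=1 -> F1&~F2 -> 0
  row 7 [0111]: F1=0 F2=1 -> F1&~F2 -> 0
  row 8 [1000]: F1=1 F2=1 -> F1&~F2 -> 0
  row 9 [1001]: F1=0 F2=1 -> F1&~F2 -> 0
  row 10 [1010]: F1=0 F2=0 -> F1&~F2 -> 0
  row 11 [1011]: F1=0 F2=0 -> F1&~F2 -> 0
  row 12 [1100]: F1=1 F2=1 -> F1&~F2 -> 0
  row 13 [1101]: F1=0 F2=1 -> F1&~F2 -> 0
  row 14 [1110]: F1=0 F2=0 -> F1&~F2 -> 0
  row 15 [1111]: F1=0 F2=1 -> F1&~F2 -> 0
Full result column, 4 rows per line (u,v fixed per line; w,z runs 00..11 left to right):
  rows 0-3 [u,v=00]: 0000  = hex 0
  rows 4-7 [u,v=01]: 0000  = hex 0
  rows 8-11 [u,v=10]: 0000  = hex 0
  rows 12-15 [u,v=11]: 0000  = hex 0
Counterexample vector (row 0 .. row 15) = 0000000000000000
Output column grouped in 4s = 0000 0000 0000 0000 = 0x0000
Convert to decimal digit by digit (value = value*16 + digit):
  0 -> 0
  0*16 + 0 = 0
  0*16 + 0 = 0
  0*16 + 0 = 0
Decimal = 0

0


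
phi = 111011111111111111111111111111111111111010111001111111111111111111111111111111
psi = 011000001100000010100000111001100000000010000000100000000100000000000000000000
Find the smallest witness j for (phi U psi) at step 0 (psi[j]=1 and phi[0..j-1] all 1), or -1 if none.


(phi U psi) at 0: need smallest j with psi[j]=1 and phi[i]=1 for all i in [0,j).
Scan from step 0:
  step 0: phi=1, psi=0 -> continue
  step 1: psi=1 and phi held for [0,1) -> witness found
Witness step = 1

1


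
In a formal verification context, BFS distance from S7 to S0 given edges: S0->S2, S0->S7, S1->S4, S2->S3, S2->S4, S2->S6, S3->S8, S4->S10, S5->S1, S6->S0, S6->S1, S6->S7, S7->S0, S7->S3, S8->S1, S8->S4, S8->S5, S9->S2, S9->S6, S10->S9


BFS layer-by-layer from S7:
  dist 0: {S7}
  dist 1: {S0, S3}
  -> S0 reached at distance 1
Shortest path length = 1

1


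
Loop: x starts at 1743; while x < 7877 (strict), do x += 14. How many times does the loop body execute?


Step 1: x goes from 1743 toward 7877 by 14; the body runs while x<7877, so iterations = ceil((bound-start)/step)
Step 2: Distance=6134
Step 3: ceil(6134/14)=439

439


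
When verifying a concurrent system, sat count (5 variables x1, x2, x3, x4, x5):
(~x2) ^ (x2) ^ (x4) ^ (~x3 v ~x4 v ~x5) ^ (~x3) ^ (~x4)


CNF with 6 clauses over 5 vars (32 assignments).
An assignment satisfies CNF iff every clause has >=1 true literal.
Check each row (bits = x1,x2,x3,x4,x5; clause T/F shown):
  row 0 [00000]: clauses=TFFTTT -> 0
  row 1 [00001]: clauses=TFFTTT -> 0
  row 2 [00010]: clauses=TFTTTF -> 0
  row 3 [00011]: clauses=TFTTTF -> 0
  row 4 [00100]: clauses=TFFTFT -> 0
  row 5 [00101]: clauses=TFFTFT -> 0
  row 6 [00110]: clauses=TFTTFF -> 0
  row 7 [00111]: clauses=TFTFFF -> 0
  row 8 [01000]: clauses=FTFTTT -> 0
  row 9 [01001]: clauses=FTFTTT -> 0
  row 10 [01010]: clauses=FTTTTF -> 0
  row 11 [01011]: clauses=FTTTTF -> 0
  row 12 [01100]: clauses=FTFTFT -> 0
  row 13 [01101]: clauses=FTFTFT -> 0
  row 14 [01110]: clauses=FTTTFF -> 0
  row 15 [01111]: clauses=FTTFFF -> 0
  row 16 [10000]: clauses=TFFTTT -> 0
  row 17 [10001]: clauses=TFFTTT -> 0
  row 18 [10010]: clauses=TFTTTF -> 0
  row 19 [10011]: clauses=TFTTTF -> 0
  row 20 [10100]: clauses=TFFTFT -> 0
  row 21 [10101]: clauses=TFFTFT -> 0
  row 22 [10110]: clauses=TFTTFF -> 0
  row 23 [10111]: clauses=TFTFFF -> 0
  row 24 [11000]: clauses=FTFTTT -> 0
  row 25 [11001]: clauses=FTFTTT -> 0
  row 26 [11010]: clauses=FTTTTF -> 0
  row 27 [11011]: clauses=FTTTTF -> 0
  row 28 [11100]: clauses=FTFTFT -> 0
  row 29 [11101]: clauses=FTFTFT -> 0
  row 30 [11110]: clauses=FTTTFF -> 0
  row 31 [11111]: clauses=FTTFFF -> 0
Full result column, 8 rows per line (x1,x2 fixed per line; x3,x4,x5 runs 000..111 left to right):
  rows 0-7 [x1,x2=00]: 00000000  (ones: 0)
  rows 8-15 [x1,x2=01]: 00000000  (ones: 0)
  rows 16-23 [x1,x2=10]: 00000000  (ones: 0)
  rows 24-31 [x1,x2=11]: 00000000  (ones: 0)
Satisfying assignments = 0+0+0+0 = 0

0


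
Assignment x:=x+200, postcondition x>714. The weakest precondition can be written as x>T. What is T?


Formula: wp(x:=E, P) = P[E/x] (substitute E for x in postcondition)
Step 1: Postcondition: x>714
Step 2: Substitute x+200 for x: x+200>714
Step 3: Solve for x: x > 714-200 = 514

514


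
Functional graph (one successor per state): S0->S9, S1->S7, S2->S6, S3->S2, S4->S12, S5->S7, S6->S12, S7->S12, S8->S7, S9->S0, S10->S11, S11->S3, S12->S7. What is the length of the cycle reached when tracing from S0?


Trace from S0 until a state repeats:
  S0 -> S9 -> S0
S0 first seen at step 0, revisited at step 2.
Cycle length = 2 - 0 = 2

2


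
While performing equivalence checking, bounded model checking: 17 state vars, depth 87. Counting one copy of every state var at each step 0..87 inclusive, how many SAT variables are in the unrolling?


BMC unrolls to depth k, creating one copy of each state var for steps 0..k.
Step count = 87 + 1 = 88 (steps 0 through 87)
Vars per step = 17
Total = 17 * 88 = 1496

1496


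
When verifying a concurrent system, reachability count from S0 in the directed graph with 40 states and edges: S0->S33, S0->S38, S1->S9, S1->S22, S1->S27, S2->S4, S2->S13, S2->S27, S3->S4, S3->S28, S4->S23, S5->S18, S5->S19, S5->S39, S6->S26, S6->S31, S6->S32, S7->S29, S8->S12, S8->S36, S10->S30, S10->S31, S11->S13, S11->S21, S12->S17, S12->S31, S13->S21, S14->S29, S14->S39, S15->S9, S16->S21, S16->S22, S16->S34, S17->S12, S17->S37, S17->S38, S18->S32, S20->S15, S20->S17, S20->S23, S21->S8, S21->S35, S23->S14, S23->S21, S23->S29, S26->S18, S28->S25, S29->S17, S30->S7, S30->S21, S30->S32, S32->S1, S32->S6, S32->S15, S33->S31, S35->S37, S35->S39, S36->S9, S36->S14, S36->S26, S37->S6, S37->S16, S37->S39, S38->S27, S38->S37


BFS from S0:
  layer 0: {S0}
  layer 1: {S33, S38}
  layer 2: {S27, S31, S37}
  layer 3: {S6, S16, S39}
  layer 4: {S21, S22, S26, S32, S34}
  layer 5: {S1, S8, S15, S18, S35}
  layer 6: {S9, S12, S36}
  layer 7: {S14, S17}
  layer 8: {S29}
Reachable set: {S0, S1, S6, S8, S9, S12, S14, S15, S16, S17, S18, S21, S22, S26, S27, S29, S31, S32, S33, S34, S35, S36, S37, S38, S39}
Count = 25

25


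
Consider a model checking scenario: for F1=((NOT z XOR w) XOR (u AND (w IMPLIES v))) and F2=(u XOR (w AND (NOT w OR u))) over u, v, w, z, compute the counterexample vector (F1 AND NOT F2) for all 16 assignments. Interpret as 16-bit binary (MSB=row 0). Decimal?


F1 = ((NOT z XOR w) XOR (u AND (w IMPLIES v)))
F2 = (u XOR (w AND (NOT w OR u)))
Counterexample to F1=>F2 is where F1=1 and F2=0.
Evaluate each row (bits = u,v,w,z, MSB first):
  row 0 [0000]: F1=1 F2=0 -> F1&~F2 -> 1
  row 1 [0001]: F1=0 F2=0 -> F1&~F2 -> 0
  row 2 [0010]: F1=0 F2=0 -> F1&~F2 -> 0
  row 3 [0011]: F1=1 F2=0 -> F1&~F2 -> 1
  row 4 [0100]: F1=1 F2=0 -> F1&~F2 -> 1
  row 5 [0101]: F1=0 F2=0 -> F1&~F2 -> 0
  row 6 [0110]: F1=0 F2=0 -> F1&~F2 -> 0
  row 7 [0111]: F1=1 F2=0 -> F1&~F2 -> 1
  row 8 [1000]: F1=0 F2=1 -> F1&~F2 -> 0
  row 9 [1001]: F1=1 F2=1 -> F1&~F2 -> 0
  row 10 [1010]: F1=0 F2=0 -> F1&~F2 -> 0
  row 11 [1011]: F1=1 F2=0 -> F1&~F2 -> 1
  row 12 [1100]: F1=0 F2=1 -> F1&~F2 -> 0
  row 13 [1101]: F1=1 F2=1 -> F1&~F2 -> 0
  row 14 [1110]: F1=1 F2=0 -> F1&~F2 -> 1
  row 15 [1111]: F1=0 F2=0 -> F1&~F2 -> 0
Full result column, 4 rows per line (u,v fixed per line; w,z runs 00..11 left to right):
  rows 0-3 [u,v=00]: 1001  = hex 9
  rows 4-7 [u,v=01]: 1001  = hex 9
  rows 8-11 [u,v=10]: 0001  = hex 1
  rows 12-15 [u,v=11]: 0010  = hex 2
Counterexample vector (row 0 .. row 15) = 1001100100010010
Output column grouped in 4s = 1001 1001 0001 0010 = 0x9912
Convert to decimal digit by digit (value = value*16 + digit):
  9 -> 9
  9*16 + 9 = 153
  153*16 + 1 = 2449
  2449*16 + 2 = 39186
Decimal = 39186

39186


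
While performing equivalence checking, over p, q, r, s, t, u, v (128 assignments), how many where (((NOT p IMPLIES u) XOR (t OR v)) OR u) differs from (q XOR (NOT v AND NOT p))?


F1 = (((NOT p IMPLIES u) XOR (t OR v)) OR u)
F2 = (q XOR (NOT v AND NOT p))
Evaluate both on each of 128 rows (bits = p,q,r,s,t,u,v):
  row 0 [0000000]: F1=0 F2=1 (differ) -> 1
  row 1 [0000001]: F1=1 F2=0 (differ) -> 1
  row 2 [0000010]: F1=1 F2=1 -> 0
  row 3 [0000011]: F1=1 F2=0 (differ) -> 1
  row 4 [0000100]: F1=1 F2=1 -> 0
  (every remaining row is evaluated the same way; all 128 results are listed next)
Full result column, 8 rows per line (p,q,r,s fixed per line; t,u,v runs 000..111 left to right):
  rows 0-7 [p,q,r,s=0000]: 11010101  (ones: 5)
  rows 8-15 [p,q,r,s=0001]: 11010101  (ones: 5)
  rows 16-23 [p,q,r,s=0010]: 11010101  (ones: 5)
  rows 24-31 [p,q,r,s=0011]: 11010101  (ones: 5)
  rows 32-39 [p,q,r,s=0100]: 00101010  (ones: 3)
  rows 40-47 [p,q,r,s=0101]: 00101010  (ones: 3)
  rows 48-55 [p,q,r,s=0110]: 00101010  (ones: 3)
  rows 56-63 [p,q,r,s=0111]: 00101010  (ones: 3)
  rows 64-71 [p,q,r,s=1000]: 10110011  (ones: 5)
  rows 72-79 [p,q,r,s=1001]: 10110011  (ones: 5)
  rows 80-87 [p,q,r,s=1010]: 10110011  (ones: 5)
  rows 88-95 [p,q,r,s=1011]: 10110011  (ones: 5)
  rows 96-103 [p,q,r,s=1100]: 01001100  (ones: 3)
  rows 104-111 [p,q,r,s=1101]: 01001100  (ones: 3)
  rows 112-119 [p,q,r,s=1110]: 01001100  (ones: 3)
  rows 120-127 [p,q,r,s=1111]: 01001100  (ones: 3)
Disagreements = 5+5+5+5+3+3+3+3+5+5+5+5+3+3+3+3 = 64

64


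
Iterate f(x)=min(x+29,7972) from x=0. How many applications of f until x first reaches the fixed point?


Step 1: x=0, cap=7972, increment=29
Step 2: x grows by 29 each step until capped at 7972; fixed point is x=7972
Step 3: iterations = ceil(7972/29) = 275

275


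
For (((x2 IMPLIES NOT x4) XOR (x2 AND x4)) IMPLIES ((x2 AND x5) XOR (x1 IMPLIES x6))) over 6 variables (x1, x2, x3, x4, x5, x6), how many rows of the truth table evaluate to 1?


Formula: (((x2 IMPLIES NOT x4) XOR (x2 AND x4)) IMPLIES ((x2 AND x5) XOR (x1 IMPLIES x6))) over 6 vars (64 rows)
Evaluate each row (x1, x2, x3, x4, x5, x6 as bits, MSB first):
  row 0 [000000]: (((0 IMPLIES NOT 0) XOR (0 AND 0)) IMPLIES ((0 AND 0) XOR (0 IMPLIES 0))) -> 1
  row 1 [000001]: (((0 IMPLIES NOT 0) XOR (0 AND 0)) IMPLIES ((0 AND 0) XOR (0 IMPLIES 1))) -> 1
  row 2 [000010]: (((0 IMPLIES NOT 0) XOR (0 AND 0)) IMPLIES ((0 AND 1) XOR (0 IMPLIES 0))) -> 1
  row 3 [000011]: (((0 IMPLIES NOT 0) XOR (0 AND 0)) IMPLIES ((0 AND 1) XOR (0 IMPLIES 1))) -> 1
  row 4 [000100]: (((0 IMPLIES NOT 1) XOR (0 AND 1)) IMPLIES ((0 AND 0) XOR (0 IMPLIES 0))) -> 1
  (every remaining row is evaluated the same way; all 64 results are listed next)
Full result column, 8 rows per line (x1,x2,x3 fixed per line; x4,x5,x6 runs 000..111 left to right):
  rows 0-7 [x1,x2,x3=000]: 11111111  (ones: 8)
  rows 8-15 [x1,x2,x3=001]: 11111111  (ones: 8)
  rows 16-23 [x1,x2,x3=010]: 11001100  (ones: 4)
  rows 24-31 [x1,x2,x3=011]: 11001100  (ones: 4)
  rows 32-39 [x1,x2,x3=100]: 01010101  (ones: 4)
  rows 40-47 [x1,x2,x3=101]: 01010101  (ones: 4)
  rows 48-55 [x1,x2,x3=110]: 01100110  (ones: 4)
  rows 56-63 [x1,x2,x3=111]: 01100110  (ones: 4)
Count of 1-rows = 8+8+4+4+4+4+4+4 = 40

40


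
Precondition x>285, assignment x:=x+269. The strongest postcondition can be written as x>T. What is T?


Formula: sp(P, x:=E) = exists old_x. (x = E[old_x/x]) AND P[old_x/x] (old_x is the value of x before the assignment; eliminate old_x by solving x = E[old_x/x] for old_x)
Step 1: Precondition P: x>285, i.e. old_x > 285
Step 2: Assignment gives x = old_x + 269, so old_x = x - 269
Step 3: Substitute into P: x - 269 > 285
Step 4: Simplify: x > 285+269 = 554

554


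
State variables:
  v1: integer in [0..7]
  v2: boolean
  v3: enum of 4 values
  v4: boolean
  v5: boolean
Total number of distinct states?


State space = product of domain sizes of all variables.
Domain sizes:
  v1 (integer in [0..7]): 8
  v2 (boolean): 2
  v3 (enum of 4 values): 4
  v4 (boolean): 2
  v5 (boolean): 2
Product = 8 * 2 * 4 * 2 * 2 = 256

256


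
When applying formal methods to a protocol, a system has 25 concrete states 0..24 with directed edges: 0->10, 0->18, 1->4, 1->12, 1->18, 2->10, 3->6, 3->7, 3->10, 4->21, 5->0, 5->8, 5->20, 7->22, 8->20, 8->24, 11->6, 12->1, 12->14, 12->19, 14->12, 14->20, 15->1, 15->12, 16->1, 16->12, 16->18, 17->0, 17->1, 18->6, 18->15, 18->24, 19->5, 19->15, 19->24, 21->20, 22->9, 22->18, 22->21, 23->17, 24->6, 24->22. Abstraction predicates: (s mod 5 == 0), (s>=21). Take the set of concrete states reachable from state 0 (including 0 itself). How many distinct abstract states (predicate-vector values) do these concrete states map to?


BFS from 0:
Concrete reachable: {0, 1, 4, 5, 6, 8, 9, 10, 12, 14, 15, 18, 19, 20, 21, 22, 24}
Abstract via predicates (s mod 5 == 0), (s>=21):
  (0,0) <- {1, 4, 6, 8, 9, 12, 14, 18, 19}
  (0,1) <- {21, 22, 24}
  (1,0) <- {0, 5, 10, 15, 20}
Distinct abstract states = 3

3


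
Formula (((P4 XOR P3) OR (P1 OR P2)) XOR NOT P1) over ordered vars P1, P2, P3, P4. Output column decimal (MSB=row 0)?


Formula: (((P4 XOR P3) OR (P1 OR P2)) XOR NOT P1) over P1, P2, P3, P4 (16 rows)
Evaluate each row (bits = P1,P2,P3,P4, MSB first):
  row 0 [0000]: (((0 XOR 0) OR (0 OR 0)) XOR NOT 0) -> 1
  row 1 [0001]: (((1 XOR 0) OR (0 OR 0)) XOR NOT 0) -> 0
  row 2 [0010]: (((0 XOR 1) OR (0 OR 0)) XOR NOT 0) -> 0
  row 3 [0011]: (((1 XOR 1) OR (0 OR 0)) XOR NOT 0) -> 1
  row 4 [0100]: (((0 XOR 0) OR (0 OR 1)) XOR NOT 0) -> 0
  row 5 [0101]: (((1 XOR 0) OR (0 OR 1)) XOR NOT 0) -> 0
  row 6 [0110]: (((0 XOR 1) OR (0 OR 1)) XOR NOT 0) -> 0
  row 7 [0111]: (((1 XOR 1) OR (0 OR 1)) XOR NOT 0) -> 0
  row 8 [1000]: (((0 XOR 0) OR (1 OR 0)) XOR NOT 1) -> 1
  row 9 [1001]: (((1 XOR 0) OR (1 OR 0)) XOR NOT 1) -> 1
  row 10 [1010]: (((0 XOR 1) OR (1 OR 0)) XOR NOT 1) -> 1
  row 11 [1011]: (((1 XOR 1) OR (1 OR 0)) XOR NOT 1) -> 1
  row 12 [1100]: (((0 XOR 0) OR (1 OR 1)) XOR NOT 1) -> 1
  row 13 [1101]: (((1 XOR 0) OR (1 OR 1)) XOR NOT 1) -> 1
  row 14 [1110]: (((0 XOR 1) OR (1 OR 1)) XOR NOT 1) -> 1
  row 15 [1111]: (((1 XOR 1) OR (1 OR 1)) XOR NOT 1) -> 1
Full result column, 4 rows per line (P1,P2 fixed per line; P3,P4 runs 00..11 left to right):
  rows 0-3 [P1,P2=00]: 1001  = hex 9
  rows 4-7 [P1,P2=01]: 0000  = hex 0
  rows 8-11 [P1,P2=10]: 1111  = hex F
  rows 12-15 [P1,P2=11]: 1111  = hex F
Output column (row 0 .. row 15) = 1001000011111111
Output column grouped in 4s = 1001 0000 1111 1111 = 0x90FF
Convert to decimal digit by digit (value = value*16 + digit):
  9 -> 9
  9*16 + 0 = 144
  144*16 + 15 (F) = 2319
  2319*16 + 15 (F) = 37119
Decimal = 37119

37119
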